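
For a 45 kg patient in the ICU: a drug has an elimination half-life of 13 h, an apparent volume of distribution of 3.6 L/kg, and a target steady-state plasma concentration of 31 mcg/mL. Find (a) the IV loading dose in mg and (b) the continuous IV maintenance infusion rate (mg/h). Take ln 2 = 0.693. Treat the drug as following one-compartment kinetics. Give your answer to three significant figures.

Total Vd = 3.6 × 45 = 162.0 L
LD = Vd × C = 162.0 × 31 = 5022 mg
CL = 0.693 × Vd / t½ = 0.693 × 162.0 / 13 = 8.636 L/h
Infusion rate = CL × Css = 8.636 × 31 = 267.7 mg/h

(a) 5020 mg; (b) 268 mg/h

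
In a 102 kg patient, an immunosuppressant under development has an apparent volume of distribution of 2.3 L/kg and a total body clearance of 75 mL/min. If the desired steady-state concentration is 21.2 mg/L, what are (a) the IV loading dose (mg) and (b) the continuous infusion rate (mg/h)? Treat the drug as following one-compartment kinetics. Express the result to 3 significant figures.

Vd(total) = 102 kg × 2.3 L/kg = 234.6 L
Loading dose = Vd × C = 234.6 × 21.2 = 4974 mg
CL = 75 mL/min × 60/1000 = 4.500 L/h
Maintenance: replace elimination → rate = CL × Css = 4.500 × 21.2 = 95.40 mg/h

(a) 4970 mg; (b) 95.4 mg/h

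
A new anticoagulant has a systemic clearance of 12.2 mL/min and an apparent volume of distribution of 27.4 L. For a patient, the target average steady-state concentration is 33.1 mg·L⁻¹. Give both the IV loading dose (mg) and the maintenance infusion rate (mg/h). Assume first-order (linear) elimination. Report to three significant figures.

(a) 907 mg; (b) 24.2 mg/h

LD = Vd · C_target = 27.40 × 33.1 = 906.9 mg
CL = 12.2 mL/min = 12.2 × 0.06 = 0.7320 L/h
Maintenance infusion rate = CL × Css = 0.7320 × 33.1 = 24.23 mg/h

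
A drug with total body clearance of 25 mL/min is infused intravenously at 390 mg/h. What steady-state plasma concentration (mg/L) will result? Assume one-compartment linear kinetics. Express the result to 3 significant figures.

Convert clearance: 25 mL/min × 60 min/h ÷ 1000 mL/L = 1.500 L/h
Css = rate / CL = 390 / 1.500 = 260.0 mg/L

260 mg/L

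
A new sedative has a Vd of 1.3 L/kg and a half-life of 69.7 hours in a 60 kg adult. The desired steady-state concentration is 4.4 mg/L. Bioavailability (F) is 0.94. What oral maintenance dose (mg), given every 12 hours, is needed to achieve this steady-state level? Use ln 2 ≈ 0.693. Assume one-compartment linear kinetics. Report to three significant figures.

Vd = 1.3 L/kg × 60 kg = 78.00 L
CL = 0.693 × Vd / t½ = 0.693 × 78.00 / 69.7 = 0.7755 L/h
D = CL × Css × τ / F = 0.7755 × 4.4 × 12 / 0.94 = 43.56 mg

43.6 mg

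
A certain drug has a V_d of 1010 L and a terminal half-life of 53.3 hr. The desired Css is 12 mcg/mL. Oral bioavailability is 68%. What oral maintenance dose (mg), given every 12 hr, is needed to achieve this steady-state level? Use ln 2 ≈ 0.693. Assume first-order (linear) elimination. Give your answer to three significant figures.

2780 mg

CL = 0.693 × Vd / t½ = 0.693 × 1010 / 53.3 = 13.13 L/h
D = CL × Css × τ / F = 13.13 × 12 × 12 / 0.68 = 2780 mg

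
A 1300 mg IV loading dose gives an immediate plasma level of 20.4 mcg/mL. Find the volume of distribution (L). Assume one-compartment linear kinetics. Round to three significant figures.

Immediately after an IV bolus, C₀ = Dose / Vd, so Vd = Dose / C₀.
Vd = 1300 / 20.4 = 63.73 L

63.7 L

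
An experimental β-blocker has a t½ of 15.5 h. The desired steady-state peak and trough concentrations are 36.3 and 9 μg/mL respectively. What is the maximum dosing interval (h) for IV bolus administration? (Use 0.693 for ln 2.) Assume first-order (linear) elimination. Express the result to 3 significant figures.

31.2 h

k = 0.693 / t½ = 0.693 / 15.5 = 0.04471 h⁻¹
Between IV bolus doses, concentration decays as C = C₀·e^(−kτ), so C_peak/C_trough = e^(kτ).
τ_max = ln(C_peak/C_trough) / k = ln(36.3/9) / 0.04471 = 1.395 / 0.04471 = 31.20 h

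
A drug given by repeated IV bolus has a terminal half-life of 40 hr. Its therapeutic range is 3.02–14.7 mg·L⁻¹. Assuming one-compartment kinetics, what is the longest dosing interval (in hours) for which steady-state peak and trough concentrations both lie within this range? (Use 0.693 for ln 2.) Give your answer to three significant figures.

k = 0.693 / t½ = 0.693 / 40 = 0.01733 h⁻¹
Between IV bolus doses, concentration decays as C = C₀·e^(−kτ), so C_peak/C_trough = e^(kτ).
τ_max = ln(C_peak/C_trough) / k = ln(14.7/3.02) / 0.01733 = 1.583 / 0.01733 = 91.34 h

91.3 h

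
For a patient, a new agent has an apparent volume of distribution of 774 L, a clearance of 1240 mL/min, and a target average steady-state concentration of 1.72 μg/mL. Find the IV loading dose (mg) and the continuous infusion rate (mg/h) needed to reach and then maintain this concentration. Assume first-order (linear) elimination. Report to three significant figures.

Loading: fill Vd to C_target → 774.0 L × 1.72 mg/L = 1331 mg
CL = 1240 mL/min × 60/1000 = 74.40 L/h
Maintenance infusion rate = CL × Css = 74.40 × 1.72 = 128.0 mg/h

(a) 1330 mg; (b) 128 mg/h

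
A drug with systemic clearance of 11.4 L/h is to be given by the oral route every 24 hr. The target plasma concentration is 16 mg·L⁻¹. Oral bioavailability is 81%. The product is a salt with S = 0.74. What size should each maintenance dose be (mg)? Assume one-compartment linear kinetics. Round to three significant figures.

7300 mg

D = CL × Css × τ / F / S = 11.40 × 16 × 24 / 0.81 / 0.74 = 7303 mg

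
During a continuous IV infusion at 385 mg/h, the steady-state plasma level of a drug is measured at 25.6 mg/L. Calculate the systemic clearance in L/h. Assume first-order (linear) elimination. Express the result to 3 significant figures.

At steady state, infusion rate = CL × Css, so CL = rate / Css.
CL = 385 / 25.6 = 15.04 L/h

15.0 L/h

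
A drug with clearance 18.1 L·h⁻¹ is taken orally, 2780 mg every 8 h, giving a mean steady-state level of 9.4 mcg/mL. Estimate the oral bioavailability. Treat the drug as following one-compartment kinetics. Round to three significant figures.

0.490

F·D/τ = CL·Css at steady state → F = CL·Css·τ / D.
F = 18.1 × 9.4 × 8 / 2780 = 0.490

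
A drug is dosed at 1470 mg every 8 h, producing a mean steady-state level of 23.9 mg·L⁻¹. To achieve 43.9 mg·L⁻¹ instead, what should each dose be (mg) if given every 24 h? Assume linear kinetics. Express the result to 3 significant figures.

For first-order elimination, Css ∝ F·D/(CL·τ); F and CL are unchanged, so Css ∝ D/τ.
D₂ = D₁ × (Css,target / Css,current) × (τ₂/τ₁) = 1470 × (43.9/23.9) × (24/8) = 8100 mg

8100 mg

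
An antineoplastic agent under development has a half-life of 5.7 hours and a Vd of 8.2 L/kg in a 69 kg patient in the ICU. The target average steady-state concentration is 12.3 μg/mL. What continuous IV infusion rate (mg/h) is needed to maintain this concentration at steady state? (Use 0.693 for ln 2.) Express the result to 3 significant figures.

846 mg/h

Vd(total) = 69 kg × 8.2 L/kg = 565.8 L
CL = ln 2 · Vd / t½ = 0.693 × 565.8 / 5.7 = 68.79 L/h
Infusion rate = CL × Css = 68.79 × 12.3 = 846.1 mg/h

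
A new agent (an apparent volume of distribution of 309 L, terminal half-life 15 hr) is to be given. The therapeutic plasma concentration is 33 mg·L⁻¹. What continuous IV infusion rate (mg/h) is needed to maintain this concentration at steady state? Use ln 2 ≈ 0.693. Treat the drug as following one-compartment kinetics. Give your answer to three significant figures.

471 mg/h

CL = 0.693 × Vd / t½ = 0.693 × 309.0 / 15 = 14.28 L/h
Infusion rate = CL × Css = 14.28 × 33 = 471.2 mg/h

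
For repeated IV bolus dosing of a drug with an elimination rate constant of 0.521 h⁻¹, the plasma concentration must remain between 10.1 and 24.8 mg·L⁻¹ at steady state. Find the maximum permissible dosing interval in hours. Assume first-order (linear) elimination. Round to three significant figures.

Between IV bolus doses, concentration decays as C = C₀·e^(−kτ), so C_peak/C_trough = e^(kτ).
τ_max = ln(C_peak/C_trough) / k = ln(24.8/10.1) / 0.5210 = 0.8983 / 0.5210 = 1.724 h

1.72 h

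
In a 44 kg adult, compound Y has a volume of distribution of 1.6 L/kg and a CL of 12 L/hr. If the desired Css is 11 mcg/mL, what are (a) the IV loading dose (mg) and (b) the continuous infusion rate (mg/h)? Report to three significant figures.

(a) 774 mg; (b) 132 mg/h

Vd(total) = 44 kg × 1.6 L/kg = 70.40 L
Loading dose = Vd × C = 70.40 × 11 = 774.4 mg
Maintenance: replace elimination → rate = CL × Css = 12.00 × 11 = 132.0 mg/h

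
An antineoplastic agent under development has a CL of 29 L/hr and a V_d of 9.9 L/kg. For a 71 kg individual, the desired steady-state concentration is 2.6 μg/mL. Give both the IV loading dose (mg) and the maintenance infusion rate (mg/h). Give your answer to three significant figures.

Vd = 9.9 L/kg × 71 kg = 702.9 L
Loading dose = Vd × C = 702.9 × 2.6 = 1828 mg
Maintenance: replace elimination → rate = CL × Css = 29.00 × 2.6 = 75.40 mg/h

(a) 1830 mg; (b) 75.4 mg/h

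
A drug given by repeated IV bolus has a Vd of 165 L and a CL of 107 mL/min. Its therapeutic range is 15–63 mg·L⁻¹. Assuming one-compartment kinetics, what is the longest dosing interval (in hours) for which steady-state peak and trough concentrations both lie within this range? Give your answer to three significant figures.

36.9 h

CL = 107 mL/min × 60/1000 = 6.420 L/h
k = CL / Vd = 6.420 / 165.0 = 0.03891 h⁻¹
Between IV bolus doses, concentration decays as C = C₀·e^(−kτ), so C_peak/C_trough = e^(kτ).
τ_max = ln(C_peak/C_trough) / k = ln(63/15) / 0.03891 = 1.435 / 0.03891 = 36.88 h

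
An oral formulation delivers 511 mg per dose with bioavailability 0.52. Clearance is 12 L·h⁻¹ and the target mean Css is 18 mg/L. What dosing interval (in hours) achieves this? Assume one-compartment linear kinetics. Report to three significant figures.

1.23 h

F·D/τ = CL·Css → τ = F·D / (CL·Css).
τ = 0.52 × 511 / (12 × 18) = 1.230 h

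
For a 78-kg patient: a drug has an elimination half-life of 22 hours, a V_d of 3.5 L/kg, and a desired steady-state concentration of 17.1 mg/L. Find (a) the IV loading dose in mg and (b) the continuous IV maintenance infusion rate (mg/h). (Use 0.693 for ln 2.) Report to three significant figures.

Vd = 3.5 L/kg × 78 kg = 273.0 L
LD = Vd × C = 273.0 × 17.1 = 4668 mg
CL = 0.693 × Vd / t½ = 0.693 × 273.0 / 22 = 8.600 L/h
Infusion rate = CL × Css = 8.600 × 17.1 = 147.1 mg/h

(a) 4670 mg; (b) 147 mg/h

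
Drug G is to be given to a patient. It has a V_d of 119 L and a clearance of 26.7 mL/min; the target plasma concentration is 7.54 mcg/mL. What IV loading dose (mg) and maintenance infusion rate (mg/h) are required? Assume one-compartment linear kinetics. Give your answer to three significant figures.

Loading: fill Vd to C_target → 119.0 L × 7.54 mg/L = 897.3 mg
CL = 26.7 mL/min × 60/1000 = 1.602 L/h
Infusion rate = 1.602 L/h × 7.54 mg/L = 12.08 mg/h

(a) 897 mg; (b) 12.1 mg/h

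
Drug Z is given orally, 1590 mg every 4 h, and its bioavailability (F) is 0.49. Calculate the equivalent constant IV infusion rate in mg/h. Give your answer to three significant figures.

195 mg/h

Equivalent systemic input: infusion rate = F·D/τ.
Rate = 0.49 × 1590 / 4 = 194.8 mg/h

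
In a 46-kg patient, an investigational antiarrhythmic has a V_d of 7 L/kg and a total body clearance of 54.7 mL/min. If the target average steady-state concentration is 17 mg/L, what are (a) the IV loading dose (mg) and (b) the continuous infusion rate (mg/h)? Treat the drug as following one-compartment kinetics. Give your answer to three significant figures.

Total Vd = 7 × 46 = 322.0 L
Loading dose = Vd × C = 322.0 × 17 = 5474 mg
CL = 54.7 mL/min × 60/1000 = 3.282 L/h
Maintenance: replace elimination → rate = CL × Css = 3.282 × 17 = 55.79 mg/h

(a) 5470 mg; (b) 55.8 mg/h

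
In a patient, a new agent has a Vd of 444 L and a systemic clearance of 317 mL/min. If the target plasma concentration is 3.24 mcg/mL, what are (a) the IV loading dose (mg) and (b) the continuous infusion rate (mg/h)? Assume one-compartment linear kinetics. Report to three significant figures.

LD = Vd · C_target = 444.0 × 3.24 = 1439 mg
CL = 317 mL/min × 60/1000 = 19.02 L/h
Maintenance infusion rate = CL × Css = 19.02 × 3.24 = 61.62 mg/h

(a) 1440 mg; (b) 61.6 mg/h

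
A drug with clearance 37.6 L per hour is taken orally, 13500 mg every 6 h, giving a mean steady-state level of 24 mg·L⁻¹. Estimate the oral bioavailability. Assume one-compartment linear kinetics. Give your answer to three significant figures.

0.401

F·D/τ = CL·Css at steady state → F = CL·Css·τ / D.
F = 37.6 × 24 × 6 / 13500 = 0.401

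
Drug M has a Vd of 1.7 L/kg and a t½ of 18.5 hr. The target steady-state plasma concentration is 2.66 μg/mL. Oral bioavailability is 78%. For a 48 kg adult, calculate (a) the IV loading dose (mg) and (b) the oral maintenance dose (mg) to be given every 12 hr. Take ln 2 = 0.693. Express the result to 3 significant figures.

Vd = 1.7 L/kg × 48 kg = 81.60 L
LD = Vd × C = 81.60 × 2.66 = 217.1 mg
CL = 0.693 × Vd / t½ = 0.693 × 81.60 / 18.5 = 3.057 L/h
D = CL × Css × τ / F = 3.057 × 2.66 × 12 / 0.78 = 125.1 mg

(a) 217 mg; (b) 125 mg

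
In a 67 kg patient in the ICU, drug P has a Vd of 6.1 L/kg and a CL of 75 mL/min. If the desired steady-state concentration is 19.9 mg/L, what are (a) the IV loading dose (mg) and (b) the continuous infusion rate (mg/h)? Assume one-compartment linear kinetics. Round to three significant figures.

(a) 8130 mg; (b) 89.6 mg/h

Total Vd = 6.1 × 67 = 408.7 L
Loading dose = Vd × C = 408.7 × 19.9 = 8133 mg
CL = 75 mL/min × 60/1000 = 4.500 L/h
Maintenance: replace elimination → rate = CL × Css = 4.500 × 19.9 = 89.55 mg/h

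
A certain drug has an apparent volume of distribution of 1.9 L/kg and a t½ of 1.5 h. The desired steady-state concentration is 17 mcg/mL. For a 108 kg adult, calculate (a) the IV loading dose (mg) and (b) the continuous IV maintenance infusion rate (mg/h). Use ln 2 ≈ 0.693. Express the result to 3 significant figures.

(a) 3490 mg; (b) 1610 mg/h

Total Vd = 1.9 × 108 = 205.2 L
LD = Vd × C = 205.2 × 17 = 3488 mg
CL = 0.693 × Vd / t½ = 0.693 × 205.2 / 1.5 = 94.80 L/h
Infusion rate = CL × Css = 94.80 × 17 = 1612 mg/h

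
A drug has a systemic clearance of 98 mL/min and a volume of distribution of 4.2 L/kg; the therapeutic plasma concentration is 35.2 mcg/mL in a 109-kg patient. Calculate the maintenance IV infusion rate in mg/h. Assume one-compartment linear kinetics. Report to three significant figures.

207 mg/h

CL = 98 mL/min = 98 × 0.06 = 5.880 L/h
Infusion rate = CL · Css = 5.880 L/h × 35.2 mg/L = 207.0 mg/h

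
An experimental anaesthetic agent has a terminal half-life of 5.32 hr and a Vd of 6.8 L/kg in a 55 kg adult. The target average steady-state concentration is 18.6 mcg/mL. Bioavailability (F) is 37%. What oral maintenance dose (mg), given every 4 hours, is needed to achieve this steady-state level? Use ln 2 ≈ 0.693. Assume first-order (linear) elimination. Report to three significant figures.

Vd(total) = 55 kg × 6.8 L/kg = 374.0 L
CL = ln 2 · Vd / t½ = 0.693 × 374.0 / 5.32 = 48.72 L/h
D = CL × Css × τ / F = 48.72 × 18.6 × 4 / 0.37 = 9797 mg

9800 mg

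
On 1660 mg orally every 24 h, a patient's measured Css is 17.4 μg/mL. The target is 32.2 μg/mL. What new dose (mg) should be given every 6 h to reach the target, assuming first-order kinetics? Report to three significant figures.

For first-order elimination, Css ∝ F·D/(CL·τ); F and CL are unchanged, so Css ∝ D/τ.
D₂ = D₁ × (Css,target / Css,current) × (τ₂/τ₁) = 1660 × (32.2/17.4) × (6/24) = 768.0 mg

768 mg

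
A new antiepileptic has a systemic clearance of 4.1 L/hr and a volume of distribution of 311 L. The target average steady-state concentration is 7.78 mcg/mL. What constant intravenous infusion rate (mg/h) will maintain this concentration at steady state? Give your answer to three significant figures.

R₀ = 4.100 × 7.78 = 31.90 mg/h

31.9 mg/h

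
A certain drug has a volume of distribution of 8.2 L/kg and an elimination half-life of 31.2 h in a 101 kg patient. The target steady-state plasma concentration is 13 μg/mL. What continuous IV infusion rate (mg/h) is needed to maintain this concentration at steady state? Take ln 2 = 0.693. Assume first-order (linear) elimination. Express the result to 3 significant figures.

Vd(total) = 101 kg × 8.2 L/kg = 828.2 L
CL = ln 2 · Vd / t½ = 0.693 × 828.2 / 31.2 = 18.40 L/h
Infusion rate = CL × Css = 18.40 × 13 = 239.2 mg/h

239 mg/h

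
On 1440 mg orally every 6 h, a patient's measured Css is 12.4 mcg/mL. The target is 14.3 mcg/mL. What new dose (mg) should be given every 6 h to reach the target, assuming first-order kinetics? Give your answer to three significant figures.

1660 mg

For first-order elimination, Css ∝ F·D/(CL·τ); F and CL are unchanged, so Css ∝ D/τ.
D₂ = D₁ × (Css,target / Css,current) = 1440 × 14.3/12.4 = 1661 mg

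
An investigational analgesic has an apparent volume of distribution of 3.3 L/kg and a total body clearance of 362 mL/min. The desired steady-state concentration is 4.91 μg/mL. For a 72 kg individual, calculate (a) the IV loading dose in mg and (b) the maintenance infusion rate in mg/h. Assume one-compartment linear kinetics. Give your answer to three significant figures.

(a) 1170 mg; (b) 107 mg/h

Total Vd = 3.3 × 72 = 237.6 L
Loading dose = Vd × C = 237.6 × 4.91 = 1167 mg
CL = 362 mL/min × 60/1000 = 21.72 L/h
Infusion rate = 21.72 L/h × 4.91 mg/L = 106.6 mg/h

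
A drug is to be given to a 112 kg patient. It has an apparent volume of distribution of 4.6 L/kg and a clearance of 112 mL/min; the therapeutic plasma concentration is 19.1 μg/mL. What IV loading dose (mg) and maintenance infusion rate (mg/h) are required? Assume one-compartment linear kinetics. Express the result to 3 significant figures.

(a) 9840 mg; (b) 128 mg/h

Vd = 4.6 L/kg × 112 kg = 515.2 L
Loading dose = Vd × C = 515.2 × 19.1 = 9840 mg
CL = 112 mL/min × 60/1000 = 6.720 L/h
Infusion rate = 6.720 L/h × 19.1 mg/L = 128.4 mg/h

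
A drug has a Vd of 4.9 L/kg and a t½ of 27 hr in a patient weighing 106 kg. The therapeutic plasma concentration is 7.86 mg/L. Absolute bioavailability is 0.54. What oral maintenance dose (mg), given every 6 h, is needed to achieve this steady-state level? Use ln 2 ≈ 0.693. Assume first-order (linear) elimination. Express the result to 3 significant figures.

1160 mg

Vd(total) = 106 kg × 4.9 L/kg = 519.4 L
CL = ln 2 · Vd / t½ = 0.693 × 519.4 / 27 = 13.33 L/h
D = CL × Css × τ / F = 13.33 × 7.86 × 6 / 0.54 = 1164 mg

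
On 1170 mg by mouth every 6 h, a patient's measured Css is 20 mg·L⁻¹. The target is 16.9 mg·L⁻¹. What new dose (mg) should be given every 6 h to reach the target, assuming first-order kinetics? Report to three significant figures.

With linear kinetics, Css is proportional to dose rate (D/τ) at fixed clearance.
D₂ = D₁ × (Css,target / Css,current) = 1170 × 16.9/20 = 988.7 mg

989 mg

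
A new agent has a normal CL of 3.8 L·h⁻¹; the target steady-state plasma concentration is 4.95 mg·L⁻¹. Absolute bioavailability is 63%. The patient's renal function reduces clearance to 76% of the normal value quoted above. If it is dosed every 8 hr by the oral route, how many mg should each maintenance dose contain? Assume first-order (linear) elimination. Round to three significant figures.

Patient clearance = 0.76 × 3.800 = 2.888 L/h
D = CL × Css × τ / F = 2.888 × 4.95 × 8 / 0.63 = 181.5 mg

182 mg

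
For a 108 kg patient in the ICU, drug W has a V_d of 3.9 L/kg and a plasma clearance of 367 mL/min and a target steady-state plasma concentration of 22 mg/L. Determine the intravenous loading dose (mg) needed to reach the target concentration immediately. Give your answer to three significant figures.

Total Vd = 3.9 × 108 = 421.2 L
LD = Vd × C = 421.2 × 22.00 = 9266 mg

9270 mg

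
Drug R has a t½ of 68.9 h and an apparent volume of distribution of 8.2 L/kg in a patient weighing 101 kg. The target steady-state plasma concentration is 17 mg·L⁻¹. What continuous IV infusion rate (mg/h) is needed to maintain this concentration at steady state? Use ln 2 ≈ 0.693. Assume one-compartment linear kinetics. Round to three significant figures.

142 mg/h

Vd(total) = 101 kg × 8.2 L/kg = 828.2 L
CL = 0.693 × Vd / t½ = 0.693 × 828.2 / 68.9 = 8.330 L/h
Infusion rate = CL × Css = 8.330 × 17 = 141.6 mg/h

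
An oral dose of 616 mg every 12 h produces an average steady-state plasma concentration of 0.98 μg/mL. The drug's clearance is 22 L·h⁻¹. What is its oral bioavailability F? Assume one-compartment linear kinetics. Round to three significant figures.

0.420

F·D/τ = CL·Css at steady state → F = CL·Css·τ / D.
F = 22 × 0.98 × 12 / 616 = 0.420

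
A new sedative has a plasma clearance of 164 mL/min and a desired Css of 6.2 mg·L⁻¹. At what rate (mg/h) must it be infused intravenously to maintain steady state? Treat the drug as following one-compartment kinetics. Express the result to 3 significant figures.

Convert clearance: 164 mL/min × 60 min/h ÷ 1000 mL/L = 9.840 L/h
R₀ = 9.840 × 6.2 = 61.01 mg/h

61.0 mg/h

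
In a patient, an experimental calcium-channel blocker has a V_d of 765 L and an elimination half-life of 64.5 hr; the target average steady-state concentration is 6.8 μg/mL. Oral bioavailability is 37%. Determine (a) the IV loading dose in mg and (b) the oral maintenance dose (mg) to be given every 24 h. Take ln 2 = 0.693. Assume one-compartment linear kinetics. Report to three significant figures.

LD = Vd × C = 765.0 × 6.8 = 5202 mg
CL = 0.693 × Vd / t½ = 0.693 × 765.0 / 64.5 = 8.219 L/h
D = CL × Css × τ / F = 8.219 × 6.8 × 24 / 0.37 = 3625 mg

(a) 5200 mg; (b) 3630 mg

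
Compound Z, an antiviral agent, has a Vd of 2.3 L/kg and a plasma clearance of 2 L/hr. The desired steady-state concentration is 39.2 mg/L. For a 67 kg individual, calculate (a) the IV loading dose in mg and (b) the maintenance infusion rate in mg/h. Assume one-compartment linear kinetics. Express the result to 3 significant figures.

Total Vd = 2.3 × 67 = 154.1 L
Loading dose = Vd × C = 154.1 × 39.2 = 6041 mg
Infusion rate = 2.000 L/h × 39.2 mg/L = 78.40 mg/h

(a) 6040 mg; (b) 78.4 mg/h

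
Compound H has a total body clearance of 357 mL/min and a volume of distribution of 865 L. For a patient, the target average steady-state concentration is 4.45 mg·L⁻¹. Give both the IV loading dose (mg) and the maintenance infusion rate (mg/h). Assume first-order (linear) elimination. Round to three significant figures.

Loading dose = Vd × C = 865.0 × 4.45 = 3849 mg
CL = 357 mL/min = 357 × 0.06 = 21.42 L/h
Maintenance infusion rate = CL × Css = 21.42 × 4.45 = 95.32 mg/h

(a) 3850 mg; (b) 95.3 mg/h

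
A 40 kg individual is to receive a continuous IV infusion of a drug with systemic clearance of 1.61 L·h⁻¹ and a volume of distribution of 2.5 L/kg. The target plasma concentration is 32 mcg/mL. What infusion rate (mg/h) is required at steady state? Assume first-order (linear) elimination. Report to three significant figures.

At steady state, infusion rate equals elimination rate: rate in = CL × Css.
Rate = CL × Css = 1.610 × 32 = 51.52 mg/h

51.5 mg/h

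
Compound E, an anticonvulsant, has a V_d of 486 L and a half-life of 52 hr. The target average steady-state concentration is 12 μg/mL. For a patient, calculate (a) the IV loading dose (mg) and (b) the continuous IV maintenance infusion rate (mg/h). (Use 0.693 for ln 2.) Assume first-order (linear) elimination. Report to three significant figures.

LD = Vd × C = 486.0 × 12 = 5832 mg
CL = 0.693 × Vd / t½ = 0.693 × 486.0 / 52 = 6.477 L/h
Infusion rate = CL × Css = 6.477 × 12 = 77.72 mg/h

(a) 5830 mg; (b) 77.7 mg/h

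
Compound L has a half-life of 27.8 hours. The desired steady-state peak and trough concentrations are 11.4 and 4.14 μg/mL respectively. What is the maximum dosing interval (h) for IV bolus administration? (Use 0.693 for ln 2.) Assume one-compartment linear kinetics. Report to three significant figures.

40.6 h

k = 0.693 / t½ = 0.693 / 27.8 = 0.02493 h⁻¹
Between IV bolus doses, concentration decays as C = C₀·e^(−kτ), so C_peak/C_trough = e^(kτ).
τ_max = ln(C_peak/C_trough) / k = ln(11.4/4.14) / 0.02493 = 1.013 / 0.02493 = 40.63 h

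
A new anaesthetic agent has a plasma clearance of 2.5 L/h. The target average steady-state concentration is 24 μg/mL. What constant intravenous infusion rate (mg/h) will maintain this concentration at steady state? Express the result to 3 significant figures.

R₀ = 2.500 × 24 = 60.00 mg/h

60.0 mg/h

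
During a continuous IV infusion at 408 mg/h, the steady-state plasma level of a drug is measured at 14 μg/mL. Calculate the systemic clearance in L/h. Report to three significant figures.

At steady state, infusion rate = CL × Css, so CL = rate / Css.
CL = 408 / 14 = 29.14 L/h

29.1 L/h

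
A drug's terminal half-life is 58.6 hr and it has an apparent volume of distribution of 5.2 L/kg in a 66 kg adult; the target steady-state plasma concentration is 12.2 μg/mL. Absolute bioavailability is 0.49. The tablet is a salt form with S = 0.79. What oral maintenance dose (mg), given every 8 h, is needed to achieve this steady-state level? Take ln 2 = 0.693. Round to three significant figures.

1020 mg

Vd(total) = 66 kg × 5.2 L/kg = 343.2 L
k = 0.693/58.6 = 0.01183 h⁻¹, so CL = k·Vd = 0.01183 × 343.2 = 4.060 L/h
D = CL × Css × τ / F / S = 4.060 × 12.2 × 8 / 0.49 / 0.79 = 1024 mg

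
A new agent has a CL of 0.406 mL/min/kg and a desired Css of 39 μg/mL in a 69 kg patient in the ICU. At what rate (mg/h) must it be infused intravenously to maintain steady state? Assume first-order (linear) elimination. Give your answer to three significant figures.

65.6 mg/h

CL = 0.406 mL/min/kg × 69 kg = 28.01 mL/min = 28.01 × 60/1000 = 1.681 L/h
Rate = CL × Css = 1.681 × 39 = 65.56 mg/h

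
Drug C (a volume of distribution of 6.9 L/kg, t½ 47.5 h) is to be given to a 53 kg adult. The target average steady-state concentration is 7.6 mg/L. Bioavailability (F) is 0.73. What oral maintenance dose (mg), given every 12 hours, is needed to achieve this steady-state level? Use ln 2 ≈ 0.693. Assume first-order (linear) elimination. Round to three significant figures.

667 mg

Vd = 6.9 L/kg × 53 kg = 365.7 L
k = 0.693/47.5 = 0.01459 h⁻¹, so CL = k·Vd = 0.01459 × 365.7 = 5.336 L/h
D = CL × Css × τ / F = 5.336 × 7.6 × 12 / 0.73 = 666.6 mg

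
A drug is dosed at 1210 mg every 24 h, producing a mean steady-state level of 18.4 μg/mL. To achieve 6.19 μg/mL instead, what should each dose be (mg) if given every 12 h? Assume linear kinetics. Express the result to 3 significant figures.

With linear kinetics, Css is proportional to dose rate (D/τ) at fixed clearance.
D₂ = D₁ × (Css,target / Css,current) × (τ₂/τ₁) = 1210 × (6.19/18.4) × (12/24) = 203.5 mg

204 mg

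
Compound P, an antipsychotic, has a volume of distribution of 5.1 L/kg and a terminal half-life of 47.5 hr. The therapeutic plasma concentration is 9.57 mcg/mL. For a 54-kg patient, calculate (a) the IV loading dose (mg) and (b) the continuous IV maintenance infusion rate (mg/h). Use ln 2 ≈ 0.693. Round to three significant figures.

(a) 2640 mg; (b) 38.5 mg/h

Vd = 5.1 L/kg × 54 kg = 275.4 L
LD = Vd × C = 275.4 × 9.57 = 2636 mg
CL = 0.693 × Vd / t½ = 0.693 × 275.4 / 47.5 = 4.018 L/h
Infusion rate = CL × Css = 4.018 × 9.57 = 38.45 mg/h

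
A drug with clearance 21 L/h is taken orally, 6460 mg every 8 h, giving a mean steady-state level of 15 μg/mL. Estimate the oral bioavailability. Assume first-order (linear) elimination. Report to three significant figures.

0.390

F·D/τ = CL·Css at steady state → F = CL·Css·τ / D.
F = 21 × 15 × 8 / 6460 = 0.390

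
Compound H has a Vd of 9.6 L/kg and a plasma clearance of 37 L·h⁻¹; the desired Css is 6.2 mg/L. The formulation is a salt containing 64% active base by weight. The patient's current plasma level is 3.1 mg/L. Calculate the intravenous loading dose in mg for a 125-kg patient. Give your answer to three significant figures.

5810 mg

Vd = 9.6 L/kg × 125 kg = 1200 L
Concentration deficit ΔC = 6.2 − 3.1 = 3.100 mg/L
LD = Vd × ΔC / S = 1200 × 3.100 / 0.64 = 5813 mg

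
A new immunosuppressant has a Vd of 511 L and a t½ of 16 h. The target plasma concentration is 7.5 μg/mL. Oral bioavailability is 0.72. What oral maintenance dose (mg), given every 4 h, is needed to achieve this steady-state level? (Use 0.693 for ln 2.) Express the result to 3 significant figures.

922 mg

k = 0.693/16 = 0.04331 h⁻¹, so CL = k·Vd = 0.04331 × 511.0 = 22.13 L/h
D = CL × Css × τ / F = 22.13 × 7.5 × 4 / 0.72 = 922.1 mg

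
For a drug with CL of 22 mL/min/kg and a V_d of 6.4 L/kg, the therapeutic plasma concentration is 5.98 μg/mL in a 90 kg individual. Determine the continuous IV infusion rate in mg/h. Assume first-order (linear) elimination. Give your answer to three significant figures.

CL = 22 mL/min/kg × 90 kg = 1980 mL/min = 1980 × 60/1000 = 118.8 L/h
Infusion rate = CL · Css = 118.8 L/h × 5.98 mg/L = 710.4 mg/h

710 mg/h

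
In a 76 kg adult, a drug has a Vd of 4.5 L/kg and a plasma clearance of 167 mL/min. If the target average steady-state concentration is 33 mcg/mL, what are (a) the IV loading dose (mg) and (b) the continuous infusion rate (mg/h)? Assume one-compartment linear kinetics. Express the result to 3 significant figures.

Vd(total) = 76 kg × 4.5 L/kg = 342.0 L
Loading: fill Vd to C_target → 342.0 L × 33 mg/L = 11290 mg
Convert clearance: 167 mL/min × 60 min/h ÷ 1000 mL/L = 10.02 L/h
Maintenance infusion rate = CL × Css = 10.02 × 33 = 330.7 mg/h

(a) 11300 mg; (b) 331 mg/h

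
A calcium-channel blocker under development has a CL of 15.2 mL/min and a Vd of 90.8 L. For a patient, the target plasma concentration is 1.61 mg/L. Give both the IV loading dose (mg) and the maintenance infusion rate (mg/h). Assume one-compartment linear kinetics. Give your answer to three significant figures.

(a) 146 mg; (b) 1.47 mg/h

LD = Vd · C_target = 90.80 × 1.61 = 146.2 mg
CL = 15.2 mL/min = 15.2 × 0.06 = 0.9120 L/h
Infusion rate = 0.9120 L/h × 1.61 mg/L = 1.468 mg/h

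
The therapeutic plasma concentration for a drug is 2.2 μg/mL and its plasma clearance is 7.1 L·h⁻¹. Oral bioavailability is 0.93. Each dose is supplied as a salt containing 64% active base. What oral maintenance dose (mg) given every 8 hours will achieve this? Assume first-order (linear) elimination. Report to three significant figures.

210 mg

D = CL × Css × τ / F / S = 7.100 × 2.2 × 8 / 0.93 / 0.64 = 209.9 mg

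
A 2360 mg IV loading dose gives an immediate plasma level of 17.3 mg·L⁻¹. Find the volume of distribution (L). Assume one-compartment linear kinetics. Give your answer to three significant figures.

136 L

Immediately after an IV bolus, C₀ = Dose / Vd, so Vd = Dose / C₀.
Vd = 2360 / 17.3 = 136.4 L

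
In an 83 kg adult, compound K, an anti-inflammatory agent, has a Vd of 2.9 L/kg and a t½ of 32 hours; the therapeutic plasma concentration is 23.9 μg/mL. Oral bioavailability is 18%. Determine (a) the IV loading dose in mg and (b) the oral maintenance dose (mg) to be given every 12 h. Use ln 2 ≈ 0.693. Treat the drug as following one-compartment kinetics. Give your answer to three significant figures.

(a) 5750 mg; (b) 8310 mg

Vd = 2.9 L/kg × 83 kg = 240.7 L
LD = Vd × C = 240.7 × 23.9 = 5753 mg
CL = 0.693 × Vd / t½ = 0.693 × 240.7 / 32 = 5.213 L/h
D = CL × Css × τ / F = 5.213 × 23.9 × 12 / 0.18 = 8306 mg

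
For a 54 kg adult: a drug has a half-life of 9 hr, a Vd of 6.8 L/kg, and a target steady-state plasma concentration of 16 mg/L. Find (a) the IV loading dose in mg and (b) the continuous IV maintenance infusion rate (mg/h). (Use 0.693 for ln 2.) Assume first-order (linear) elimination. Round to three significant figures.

(a) 5880 mg; (b) 452 mg/h

Vd = 6.8 L/kg × 54 kg = 367.2 L
LD = Vd × C = 367.2 × 16 = 5875 mg
CL = 0.693 × Vd / t½ = 0.693 × 367.2 / 9 = 28.27 L/h
Infusion rate = CL × Css = 28.27 × 16 = 452.3 mg/h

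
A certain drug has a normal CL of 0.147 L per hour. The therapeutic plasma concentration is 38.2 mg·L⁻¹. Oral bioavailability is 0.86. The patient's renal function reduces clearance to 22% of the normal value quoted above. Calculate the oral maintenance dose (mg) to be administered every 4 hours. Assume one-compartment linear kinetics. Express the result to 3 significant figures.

5.75 mg

Patient clearance = 0.22 × 0.1470 = 0.03234 L/h
D = CL × Css × τ / F = 0.03234 × 38.2 × 4 / 0.86 = 5.746 mg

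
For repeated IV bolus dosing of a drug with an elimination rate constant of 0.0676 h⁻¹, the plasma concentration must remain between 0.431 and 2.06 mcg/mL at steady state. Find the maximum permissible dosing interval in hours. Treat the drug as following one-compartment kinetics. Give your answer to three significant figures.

23.1 h

Between IV bolus doses, concentration decays as C = C₀·e^(−kτ), so C_peak/C_trough = e^(kτ).
τ_max = ln(C_peak/C_trough) / k = ln(2.06/0.431) / 0.06760 = 1.564 / 0.06760 = 23.14 h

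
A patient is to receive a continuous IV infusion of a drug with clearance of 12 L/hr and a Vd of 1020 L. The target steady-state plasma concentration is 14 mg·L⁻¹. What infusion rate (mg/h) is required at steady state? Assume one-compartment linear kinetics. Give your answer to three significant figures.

168 mg/h

Infusion rate = CL · Css = 12.00 L/h × 14 mg/L = 168.0 mg/h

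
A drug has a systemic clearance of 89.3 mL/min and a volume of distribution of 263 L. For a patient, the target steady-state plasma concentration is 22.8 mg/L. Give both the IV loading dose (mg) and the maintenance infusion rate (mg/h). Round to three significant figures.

(a) 6000 mg; (b) 122 mg/h

LD = Vd · C_target = 263.0 × 22.8 = 5996 mg
CL = 89.3 mL/min × 60/1000 = 5.358 L/h
Maintenance: replace elimination → rate = CL × Css = 5.358 × 22.8 = 122.2 mg/h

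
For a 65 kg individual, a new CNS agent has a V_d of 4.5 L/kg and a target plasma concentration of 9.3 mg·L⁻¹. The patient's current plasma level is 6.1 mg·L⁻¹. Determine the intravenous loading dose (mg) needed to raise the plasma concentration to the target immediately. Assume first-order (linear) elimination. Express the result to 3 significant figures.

936 mg

Vd = 4.5 L/kg × 65 kg = 292.5 L
The loading dose fills Vd to the target concentration.
Concentration deficit ΔC = 9.3 − 6.1 = 3.200 mg/L
LD = Vd × ΔC = 292.5 × 3.200 = 936.0 mg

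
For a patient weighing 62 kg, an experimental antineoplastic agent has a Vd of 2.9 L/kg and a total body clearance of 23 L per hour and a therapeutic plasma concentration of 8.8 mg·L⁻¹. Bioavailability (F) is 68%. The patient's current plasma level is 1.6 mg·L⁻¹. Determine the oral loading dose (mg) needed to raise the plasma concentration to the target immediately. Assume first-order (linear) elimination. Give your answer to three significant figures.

Total Vd = 2.9 × 62 = 179.8 L
Concentration deficit ΔC = 8.8 − 1.6 = 7.200 mg/L
LD = Vd × ΔC / F = 179.8 × 7.200 / 0.68 = 1904 mg

1900 mg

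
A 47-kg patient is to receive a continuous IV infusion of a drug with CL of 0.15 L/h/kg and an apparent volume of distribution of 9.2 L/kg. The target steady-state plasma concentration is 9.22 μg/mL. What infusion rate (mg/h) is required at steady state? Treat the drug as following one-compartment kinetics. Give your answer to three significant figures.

65.0 mg/h

CL = 0.15 L/h/kg × 47 kg = 7.050 L/h
Maintenance depends on clearance, not Vd — rate in must match rate out.
Rate = CL × Css = 7.050 × 9.22 = 65.00 mg/h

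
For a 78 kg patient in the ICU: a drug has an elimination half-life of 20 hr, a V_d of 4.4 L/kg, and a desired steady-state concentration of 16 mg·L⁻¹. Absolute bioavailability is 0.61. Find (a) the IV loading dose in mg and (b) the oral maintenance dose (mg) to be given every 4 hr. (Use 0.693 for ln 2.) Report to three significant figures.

(a) 5490 mg; (b) 1250 mg

Vd = 4.4 L/kg × 78 kg = 343.2 L
LD = Vd × C = 343.2 × 16 = 5491 mg
CL = 0.693 × Vd / t½ = 0.693 × 343.2 / 20 = 11.89 L/h
D = CL × Css × τ / F = 11.89 × 16 × 4 / 0.61 = 1247 mg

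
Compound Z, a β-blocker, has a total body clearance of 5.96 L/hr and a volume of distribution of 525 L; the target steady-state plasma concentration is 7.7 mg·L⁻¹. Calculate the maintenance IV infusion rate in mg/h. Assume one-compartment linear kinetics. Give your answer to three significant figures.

45.9 mg/h

At steady state, infusion rate equals elimination rate: rate in = CL × Css.
Infusion rate = CL · Css = 5.960 L/h × 7.7 mg/L = 45.89 mg/h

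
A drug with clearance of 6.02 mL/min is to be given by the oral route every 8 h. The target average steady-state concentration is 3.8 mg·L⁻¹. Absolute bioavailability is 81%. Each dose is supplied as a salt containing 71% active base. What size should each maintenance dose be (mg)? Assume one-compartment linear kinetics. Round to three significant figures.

CL = 6.02 mL/min = 6.02 × 0.06 = 0.3612 L/h
At steady state, dose per interval replaces the amount cleared in that interval: F·S·D/τ = CL·Css.
D = CL × Css × τ / F / S = 0.3612 × 3.8 × 8 / 0.81 / 0.71 = 19.09 mg

19.1 mg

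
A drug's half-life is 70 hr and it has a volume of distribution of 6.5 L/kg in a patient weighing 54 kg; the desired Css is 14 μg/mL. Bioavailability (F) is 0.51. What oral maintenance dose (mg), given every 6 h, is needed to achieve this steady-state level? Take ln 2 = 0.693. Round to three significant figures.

Vd = 6.5 L/kg × 54 kg = 351.0 L
CL = ln 2 · Vd / t½ = 0.693 × 351.0 / 70 = 3.475 L/h
D = CL × Css × τ / F = 3.475 × 14 × 6 / 0.51 = 572.4 mg

572 mg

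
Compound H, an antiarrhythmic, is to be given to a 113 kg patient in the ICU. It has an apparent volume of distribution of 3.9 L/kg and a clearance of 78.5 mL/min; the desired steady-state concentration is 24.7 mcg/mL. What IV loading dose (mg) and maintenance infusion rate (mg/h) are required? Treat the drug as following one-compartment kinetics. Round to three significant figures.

Vd = 3.9 L/kg × 113 kg = 440.7 L
Loading: fill Vd to C_target → 440.7 L × 24.7 mg/L = 10890 mg
CL = 78.5 mL/min = 78.5 × 0.06 = 4.710 L/h
Infusion rate = 4.710 L/h × 24.7 mg/L = 116.3 mg/h

(a) 10900 mg; (b) 116 mg/h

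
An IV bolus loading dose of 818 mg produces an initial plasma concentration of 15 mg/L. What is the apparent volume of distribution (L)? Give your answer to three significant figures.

54.5 L

Immediately after an IV bolus, C₀ = Dose / Vd, so Vd = Dose / C₀.
Vd = 818 / 15 = 54.53 L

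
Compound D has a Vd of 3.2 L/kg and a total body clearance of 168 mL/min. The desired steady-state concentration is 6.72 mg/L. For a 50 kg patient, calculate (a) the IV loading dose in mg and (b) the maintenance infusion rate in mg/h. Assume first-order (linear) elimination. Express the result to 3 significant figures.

Vd(total) = 50 kg × 3.2 L/kg = 160.0 L
Loading dose = Vd × C = 160.0 × 6.72 = 1075 mg
Convert clearance: 168 mL/min × 60 min/h ÷ 1000 mL/L = 10.08 L/h
Infusion rate = 10.08 L/h × 6.72 mg/L = 67.74 mg/h

(a) 1080 mg; (b) 67.7 mg/h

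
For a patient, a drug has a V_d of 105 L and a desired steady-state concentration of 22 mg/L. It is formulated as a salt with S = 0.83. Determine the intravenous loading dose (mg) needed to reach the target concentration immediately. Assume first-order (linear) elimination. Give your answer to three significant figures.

LD = Vd × C / S = 105.0 × 22.00 / 0.83 = 2783 mg

2780 mg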